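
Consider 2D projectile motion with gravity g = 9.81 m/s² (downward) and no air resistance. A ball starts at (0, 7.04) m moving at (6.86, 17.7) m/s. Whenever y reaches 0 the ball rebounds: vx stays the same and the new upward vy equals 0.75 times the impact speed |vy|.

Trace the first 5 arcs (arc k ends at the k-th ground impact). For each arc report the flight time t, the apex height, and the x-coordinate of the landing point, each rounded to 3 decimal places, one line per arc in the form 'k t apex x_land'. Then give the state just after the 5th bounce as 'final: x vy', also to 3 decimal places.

Arc 1: start y=7.040, vy=17.700 → t=3.970, apex=23.008, x_land=27.235, impact vy=-21.247
  bounce: vy ← 0.75·21.247 = 15.935
Arc 2: start y=0.000, vy=15.935 → t=3.249, apex=12.942, x_land=49.521, impact vy=-15.935
  bounce: vy ← 0.75·15.935 = 11.951
Arc 3: start y=0.000, vy=11.951 → t=2.437, apex=7.280, x_land=66.235, impact vy=-11.951
  bounce: vy ← 0.75·11.951 = 8.963
Arc 4: start y=0.000, vy=8.963 → t=1.827, apex=4.095, x_land=78.771, impact vy=-8.963
  bounce: vy ← 0.75·8.963 = 6.723
Arc 5: start y=0.000, vy=6.723 → t=1.371, apex=2.303, x_land=88.173, impact vy=-6.723
  bounce: vy ← 0.75·6.723 = 5.042

1 3.970 23.008 27.235
2 3.249 12.942 49.521
3 2.437 7.280 66.235
4 1.827 4.095 78.771
5 1.371 2.303 88.173
final: 88.173 5.042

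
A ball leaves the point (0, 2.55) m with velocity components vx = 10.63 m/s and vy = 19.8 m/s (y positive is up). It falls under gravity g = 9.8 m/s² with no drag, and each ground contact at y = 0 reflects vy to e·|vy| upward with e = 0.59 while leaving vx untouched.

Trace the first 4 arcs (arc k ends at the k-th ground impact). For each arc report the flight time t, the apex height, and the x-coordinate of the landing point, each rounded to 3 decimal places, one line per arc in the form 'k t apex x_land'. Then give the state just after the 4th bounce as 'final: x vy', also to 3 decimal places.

Arc 1: start y=2.550, vy=19.800 → t=4.166, apex=22.552, x_land=44.282, impact vy=-21.024
  bounce: vy ← 0.59·21.024 = 12.404
Arc 2: start y=0.000, vy=12.404 → t=2.531, apex=7.850, x_land=71.192, impact vy=-12.404
  bounce: vy ← 0.59·12.404 = 7.319
Arc 3: start y=0.000, vy=7.319 → t=1.494, apex=2.733, x_land=87.068, impact vy=-7.319
  bounce: vy ← 0.59·7.319 = 4.318
Arc 4: start y=0.000, vy=4.318 → t=0.881, apex=0.951, x_land=96.436, impact vy=-4.318
  bounce: vy ← 0.59·4.318 = 2.548

1 4.166 22.552 44.282
2 2.531 7.850 71.192
3 1.494 2.733 87.068
4 0.881 0.951 96.436
final: 96.436 2.548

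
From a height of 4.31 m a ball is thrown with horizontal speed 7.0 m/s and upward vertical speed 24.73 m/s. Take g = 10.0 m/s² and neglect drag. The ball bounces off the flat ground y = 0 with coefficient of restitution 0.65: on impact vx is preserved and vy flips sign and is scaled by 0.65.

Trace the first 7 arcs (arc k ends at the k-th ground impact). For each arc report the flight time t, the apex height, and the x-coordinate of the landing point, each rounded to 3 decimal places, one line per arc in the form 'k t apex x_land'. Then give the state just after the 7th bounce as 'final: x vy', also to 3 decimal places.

Arc 1: start y=4.310, vy=24.730 → t=5.115, apex=34.889, x_land=35.802, impact vy=-26.415
  bounce: vy ← 0.65·26.415 = 17.170
Arc 2: start y=0.000, vy=17.170 → t=3.434, apex=14.740, x_land=59.840, impact vy=-17.170
  bounce: vy ← 0.65·17.170 = 11.161
Arc 3: start y=0.000, vy=11.161 → t=2.232, apex=6.228, x_land=75.464, impact vy=-11.161
  bounce: vy ← 0.65·11.161 = 7.254
Arc 4: start y=0.000, vy=7.254 → t=1.451, apex=2.631, x_land=85.621, impact vy=-7.254
  bounce: vy ← 0.65·7.254 = 4.715
Arc 5: start y=0.000, vy=4.715 → t=0.943, apex=1.112, x_land=92.222, impact vy=-4.715
  bounce: vy ← 0.65·4.715 = 3.065
Arc 6: start y=0.000, vy=3.065 → t=0.613, apex=0.470, x_land=96.513, impact vy=-3.065
  bounce: vy ← 0.65·3.065 = 1.992
Arc 7: start y=0.000, vy=1.992 → t=0.398, apex=0.198, x_land=99.302, impact vy=-1.992
  bounce: vy ← 0.65·1.992 = 1.295

1 5.115 34.889 35.802
2 3.434 14.740 59.840
3 2.232 6.228 75.464
4 1.451 2.631 85.621
5 0.943 1.112 92.222
6 0.613 0.470 96.513
7 0.398 0.198 99.302
final: 99.302 1.295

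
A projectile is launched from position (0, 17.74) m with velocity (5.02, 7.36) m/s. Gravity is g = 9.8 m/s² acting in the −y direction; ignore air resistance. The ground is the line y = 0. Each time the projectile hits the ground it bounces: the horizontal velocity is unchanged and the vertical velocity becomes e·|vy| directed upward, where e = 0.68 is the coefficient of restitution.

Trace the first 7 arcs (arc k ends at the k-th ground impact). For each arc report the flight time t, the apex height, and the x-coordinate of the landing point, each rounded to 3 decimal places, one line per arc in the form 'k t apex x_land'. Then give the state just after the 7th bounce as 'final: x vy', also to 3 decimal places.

Arc 1: start y=17.740, vy=7.360 → t=2.797, apex=20.504, x_land=14.039, impact vy=-20.047
  bounce: vy ← 0.68·20.047 = 13.632
Arc 2: start y=0.000, vy=13.632 → t=2.782, apex=9.481, x_land=28.005, impact vy=-13.632
  bounce: vy ← 0.68·13.632 = 9.270
Arc 3: start y=0.000, vy=9.270 → t=1.892, apex=4.384, x_land=37.501, impact vy=-9.270
  bounce: vy ← 0.68·9.270 = 6.303
Arc 4: start y=0.000, vy=6.303 → t=1.286, apex=2.027, x_land=43.959, impact vy=-6.303
  bounce: vy ← 0.68·6.303 = 4.286
Arc 5: start y=0.000, vy=4.286 → t=0.875, apex=0.937, x_land=48.350, impact vy=-4.286
  bounce: vy ← 0.68·4.286 = 2.915
Arc 6: start y=0.000, vy=2.915 → t=0.595, apex=0.433, x_land=51.336, impact vy=-2.915
  bounce: vy ← 0.68·2.915 = 1.982
Arc 7: start y=0.000, vy=1.982 → t=0.404, apex=0.200, x_land=53.367, impact vy=-1.982
  bounce: vy ← 0.68·1.982 = 1.348

1 2.797 20.504 14.039
2 2.782 9.481 28.005
3 1.892 4.384 37.501
4 1.286 2.027 43.959
5 0.875 0.937 48.350
6 0.595 0.433 51.336
7 0.404 0.200 53.367
final: 53.367 1.348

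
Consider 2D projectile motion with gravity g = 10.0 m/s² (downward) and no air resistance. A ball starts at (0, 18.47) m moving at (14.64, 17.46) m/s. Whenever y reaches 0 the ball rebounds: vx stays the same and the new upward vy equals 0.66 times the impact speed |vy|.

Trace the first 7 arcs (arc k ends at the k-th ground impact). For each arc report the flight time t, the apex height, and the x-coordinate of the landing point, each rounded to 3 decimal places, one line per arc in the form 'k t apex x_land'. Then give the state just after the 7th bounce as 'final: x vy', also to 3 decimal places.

1 4.343 33.713 63.576
2 3.428 14.685 113.756
3 2.262 6.397 146.874
4 1.493 2.786 168.732
5 0.985 1.214 183.159
6 0.650 0.529 192.680
7 0.429 0.230 198.964
final: 198.964 1.417

Arc 1: start y=18.470, vy=17.460 → t=4.343, apex=33.713, x_land=63.576, impact vy=-25.966
  bounce: vy ← 0.66·25.966 = 17.138
Arc 2: start y=0.000, vy=17.138 → t=3.428, apex=14.685, x_land=113.756, impact vy=-17.138
  bounce: vy ← 0.66·17.138 = 11.311
Arc 3: start y=0.000, vy=11.311 → t=2.262, apex=6.397, x_land=146.874, impact vy=-11.311
  bounce: vy ← 0.66·11.311 = 7.465
Arc 4: start y=0.000, vy=7.465 → t=1.493, apex=2.786, x_land=168.732, impact vy=-7.465
  bounce: vy ← 0.66·7.465 = 4.927
Arc 5: start y=0.000, vy=4.927 → t=0.985, apex=1.214, x_land=183.159, impact vy=-4.927
  bounce: vy ← 0.66·4.927 = 3.252
Arc 6: start y=0.000, vy=3.252 → t=0.650, apex=0.529, x_land=192.680, impact vy=-3.252
  bounce: vy ← 0.66·3.252 = 2.146
Arc 7: start y=0.000, vy=2.146 → t=0.429, apex=0.230, x_land=198.964, impact vy=-2.146
  bounce: vy ← 0.66·2.146 = 1.417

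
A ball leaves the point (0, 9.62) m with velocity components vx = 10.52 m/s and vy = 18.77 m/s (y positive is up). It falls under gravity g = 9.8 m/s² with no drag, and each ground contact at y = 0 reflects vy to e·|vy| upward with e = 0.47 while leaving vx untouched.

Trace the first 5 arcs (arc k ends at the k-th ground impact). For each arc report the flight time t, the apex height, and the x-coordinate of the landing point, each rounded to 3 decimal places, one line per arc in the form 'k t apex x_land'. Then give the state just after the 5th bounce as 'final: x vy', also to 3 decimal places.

1 4.288 27.595 45.114
2 2.231 6.096 68.581
3 1.048 1.347 79.611
4 0.493 0.297 84.795
5 0.232 0.066 87.231
final: 87.231 0.533

Arc 1: start y=9.620, vy=18.770 → t=4.288, apex=27.595, x_land=45.114, impact vy=-23.257
  bounce: vy ← 0.47·23.257 = 10.931
Arc 2: start y=0.000, vy=10.931 → t=2.231, apex=6.096, x_land=68.581, impact vy=-10.931
  bounce: vy ← 0.47·10.931 = 5.137
Arc 3: start y=0.000, vy=5.137 → t=1.048, apex=1.347, x_land=79.611, impact vy=-5.137
  bounce: vy ← 0.47·5.137 = 2.415
Arc 4: start y=0.000, vy=2.415 → t=0.493, apex=0.297, x_land=84.795, impact vy=-2.415
  bounce: vy ← 0.47·2.415 = 1.135
Arc 5: start y=0.000, vy=1.135 → t=0.232, apex=0.066, x_land=87.231, impact vy=-1.135
  bounce: vy ← 0.47·1.135 = 0.533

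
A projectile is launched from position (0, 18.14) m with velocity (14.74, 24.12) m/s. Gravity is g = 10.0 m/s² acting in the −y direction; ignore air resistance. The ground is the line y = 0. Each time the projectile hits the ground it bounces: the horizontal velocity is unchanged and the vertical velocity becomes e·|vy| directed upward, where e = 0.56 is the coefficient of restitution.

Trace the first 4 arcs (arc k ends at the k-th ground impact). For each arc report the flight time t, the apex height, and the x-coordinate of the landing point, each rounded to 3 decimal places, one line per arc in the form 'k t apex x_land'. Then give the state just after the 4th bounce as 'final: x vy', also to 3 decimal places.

1 5.485 47.229 80.855
2 3.442 14.811 131.593
3 1.928 4.645 160.006
4 1.079 1.457 175.917
final: 175.917 3.023

Arc 1: start y=18.140, vy=24.120 → t=5.485, apex=47.229, x_land=80.855, impact vy=-30.734
  bounce: vy ← 0.56·30.734 = 17.211
Arc 2: start y=0.000, vy=17.211 → t=3.442, apex=14.811, x_land=131.593, impact vy=-17.211
  bounce: vy ← 0.56·17.211 = 9.638
Arc 3: start y=0.000, vy=9.638 → t=1.928, apex=4.645, x_land=160.006, impact vy=-9.638
  bounce: vy ← 0.56·9.638 = 5.397
Arc 4: start y=0.000, vy=5.397 → t=1.079, apex=1.457, x_land=175.917, impact vy=-5.397
  bounce: vy ← 0.56·5.397 = 3.023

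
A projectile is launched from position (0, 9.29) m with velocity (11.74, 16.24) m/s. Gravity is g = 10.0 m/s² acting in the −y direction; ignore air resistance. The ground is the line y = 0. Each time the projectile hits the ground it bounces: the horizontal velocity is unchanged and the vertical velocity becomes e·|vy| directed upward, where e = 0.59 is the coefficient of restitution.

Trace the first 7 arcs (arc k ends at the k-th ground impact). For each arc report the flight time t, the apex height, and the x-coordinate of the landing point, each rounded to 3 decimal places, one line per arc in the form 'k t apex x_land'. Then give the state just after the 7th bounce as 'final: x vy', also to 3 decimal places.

1 3.744 22.477 43.957
2 2.502 7.824 73.329
3 1.476 2.724 90.659
4 0.871 0.948 100.883
5 0.514 0.330 106.915
6 0.303 0.115 110.475
7 0.179 0.040 112.574
final: 112.574 0.528

Arc 1: start y=9.290, vy=16.240 → t=3.744, apex=22.477, x_land=43.957, impact vy=-21.202
  bounce: vy ← 0.59·21.202 = 12.509
Arc 2: start y=0.000, vy=12.509 → t=2.502, apex=7.824, x_land=73.329, impact vy=-12.509
  bounce: vy ← 0.59·12.509 = 7.381
Arc 3: start y=0.000, vy=7.381 → t=1.476, apex=2.724, x_land=90.659, impact vy=-7.381
  bounce: vy ← 0.59·7.381 = 4.355
Arc 4: start y=0.000, vy=4.355 → t=0.871, apex=0.948, x_land=100.883, impact vy=-4.355
  bounce: vy ← 0.59·4.355 = 2.569
Arc 5: start y=0.000, vy=2.569 → t=0.514, apex=0.330, x_land=106.915, impact vy=-2.569
  bounce: vy ← 0.59·2.569 = 1.516
Arc 6: start y=0.000, vy=1.516 → t=0.303, apex=0.115, x_land=110.475, impact vy=-1.516
  bounce: vy ← 0.59·1.516 = 0.894
Arc 7: start y=0.000, vy=0.894 → t=0.179, apex=0.040, x_land=112.574, impact vy=-0.894
  bounce: vy ← 0.59·0.894 = 0.528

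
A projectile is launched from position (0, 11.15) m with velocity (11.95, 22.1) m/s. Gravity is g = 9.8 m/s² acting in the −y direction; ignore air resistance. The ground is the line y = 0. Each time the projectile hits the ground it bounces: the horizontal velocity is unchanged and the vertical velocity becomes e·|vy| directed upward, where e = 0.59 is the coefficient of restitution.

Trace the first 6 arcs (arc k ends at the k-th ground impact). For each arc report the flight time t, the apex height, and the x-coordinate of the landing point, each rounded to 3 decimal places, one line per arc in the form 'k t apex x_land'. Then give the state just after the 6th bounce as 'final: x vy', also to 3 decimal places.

1 4.968 36.069 59.370
2 3.201 12.556 97.628
3 1.889 4.371 120.200
4 1.114 1.521 133.517
5 0.658 0.530 141.375
6 0.388 0.184 146.010
final: 146.010 1.122

Arc 1: start y=11.150, vy=22.100 → t=4.968, apex=36.069, x_land=59.370, impact vy=-26.589
  bounce: vy ← 0.59·26.589 = 15.687
Arc 2: start y=0.000, vy=15.687 → t=3.201, apex=12.556, x_land=97.628, impact vy=-15.687
  bounce: vy ← 0.59·15.687 = 9.255
Arc 3: start y=0.000, vy=9.255 → t=1.889, apex=4.371, x_land=120.200, impact vy=-9.255
  bounce: vy ← 0.59·9.255 = 5.461
Arc 4: start y=0.000, vy=5.461 → t=1.114, apex=1.521, x_land=133.517, impact vy=-5.461
  bounce: vy ← 0.59·5.461 = 3.222
Arc 5: start y=0.000, vy=3.222 → t=0.658, apex=0.530, x_land=141.375, impact vy=-3.222
  bounce: vy ← 0.59·3.222 = 1.901
Arc 6: start y=0.000, vy=1.901 → t=0.388, apex=0.184, x_land=146.010, impact vy=-1.901
  bounce: vy ← 0.59·1.901 = 1.122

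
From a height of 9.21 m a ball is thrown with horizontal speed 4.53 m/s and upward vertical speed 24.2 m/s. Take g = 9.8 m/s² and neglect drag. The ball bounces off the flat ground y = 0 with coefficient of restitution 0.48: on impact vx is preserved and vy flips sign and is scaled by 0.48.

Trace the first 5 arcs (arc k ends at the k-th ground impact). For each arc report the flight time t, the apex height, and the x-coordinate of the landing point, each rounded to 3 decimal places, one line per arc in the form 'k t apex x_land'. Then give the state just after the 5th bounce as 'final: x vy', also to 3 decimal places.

Arc 1: start y=9.210, vy=24.200 → t=5.294, apex=39.090, x_land=23.981, impact vy=-27.680
  bounce: vy ← 0.48·27.680 = 13.286
Arc 2: start y=0.000, vy=13.286 → t=2.711, apex=9.006, x_land=36.264, impact vy=-13.286
  bounce: vy ← 0.48·13.286 = 6.377
Arc 3: start y=0.000, vy=6.377 → t=1.302, apex=2.075, x_land=42.160, impact vy=-6.377
  bounce: vy ← 0.48·6.377 = 3.061
Arc 4: start y=0.000, vy=3.061 → t=0.625, apex=0.478, x_land=44.990, impact vy=-3.061
  bounce: vy ← 0.48·3.061 = 1.469
Arc 5: start y=0.000, vy=1.469 → t=0.300, apex=0.110, x_land=46.348, impact vy=-1.469
  bounce: vy ← 0.48·1.469 = 0.705

1 5.294 39.090 23.981
2 2.711 9.006 36.264
3 1.302 2.075 42.160
4 0.625 0.478 44.990
5 0.300 0.110 46.348
final: 46.348 0.705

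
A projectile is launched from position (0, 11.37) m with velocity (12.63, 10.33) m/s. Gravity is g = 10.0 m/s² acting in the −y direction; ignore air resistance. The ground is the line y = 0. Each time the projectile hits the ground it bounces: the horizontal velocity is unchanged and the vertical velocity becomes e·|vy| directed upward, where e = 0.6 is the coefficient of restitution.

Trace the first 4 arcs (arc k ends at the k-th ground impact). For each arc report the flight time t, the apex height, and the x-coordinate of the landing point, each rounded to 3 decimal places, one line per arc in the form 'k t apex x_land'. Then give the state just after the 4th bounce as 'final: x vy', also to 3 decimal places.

Arc 1: start y=11.370, vy=10.330 → t=2.861, apex=16.705, x_land=36.133, impact vy=-18.279
  bounce: vy ← 0.6·18.279 = 10.967
Arc 2: start y=0.000, vy=10.967 → t=2.193, apex=6.014, x_land=63.836, impact vy=-10.967
  bounce: vy ← 0.6·10.967 = 6.580
Arc 3: start y=0.000, vy=6.580 → t=1.316, apex=2.165, x_land=80.458, impact vy=-6.580
  bounce: vy ← 0.6·6.580 = 3.948
Arc 4: start y=0.000, vy=3.948 → t=0.790, apex=0.779, x_land=90.431, impact vy=-3.948
  bounce: vy ← 0.6·3.948 = 2.369

1 2.861 16.705 36.133
2 2.193 6.014 63.836
3 1.316 2.165 80.458
4 0.790 0.779 90.431
final: 90.431 2.369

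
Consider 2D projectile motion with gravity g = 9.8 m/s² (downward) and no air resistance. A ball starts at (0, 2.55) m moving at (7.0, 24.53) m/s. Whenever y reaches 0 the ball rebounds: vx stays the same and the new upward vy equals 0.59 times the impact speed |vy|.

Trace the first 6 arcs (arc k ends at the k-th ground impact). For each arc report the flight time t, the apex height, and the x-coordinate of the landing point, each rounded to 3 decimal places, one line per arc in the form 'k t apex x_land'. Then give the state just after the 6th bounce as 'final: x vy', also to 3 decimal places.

Arc 1: start y=2.550, vy=24.530 → t=5.108, apex=33.250, x_land=35.756, impact vy=-25.528
  bounce: vy ← 0.59·25.528 = 15.062
Arc 2: start y=0.000, vy=15.062 → t=3.074, apex=11.574, x_land=57.273, impact vy=-15.062
  bounce: vy ← 0.59·15.062 = 8.886
Arc 3: start y=0.000, vy=8.886 → t=1.814, apex=4.029, x_land=69.968, impact vy=-8.886
  bounce: vy ← 0.59·8.886 = 5.243
Arc 4: start y=0.000, vy=5.243 → t=1.070, apex=1.403, x_land=77.458, impact vy=-5.243
  bounce: vy ← 0.59·5.243 = 3.093
Arc 5: start y=0.000, vy=3.093 → t=0.631, apex=0.488, x_land=81.877, impact vy=-3.093
  bounce: vy ← 0.59·3.093 = 1.825
Arc 6: start y=0.000, vy=1.825 → t=0.372, apex=0.170, x_land=84.484, impact vy=-1.825
  bounce: vy ← 0.59·1.825 = 1.077

1 5.108 33.250 35.756
2 3.074 11.574 57.273
3 1.814 4.029 69.968
4 1.070 1.403 77.458
5 0.631 0.488 81.877
6 0.372 0.170 84.484
final: 84.484 1.077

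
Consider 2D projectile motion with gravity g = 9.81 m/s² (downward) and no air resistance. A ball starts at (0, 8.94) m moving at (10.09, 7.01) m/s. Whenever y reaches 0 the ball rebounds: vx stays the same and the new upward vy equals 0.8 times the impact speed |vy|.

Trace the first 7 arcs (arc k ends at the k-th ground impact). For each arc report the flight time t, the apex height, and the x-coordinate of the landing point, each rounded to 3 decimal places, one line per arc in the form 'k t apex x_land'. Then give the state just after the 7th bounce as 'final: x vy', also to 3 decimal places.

Arc 1: start y=8.940, vy=7.010 → t=2.242, apex=11.445, x_land=22.623, impact vy=-14.985
  bounce: vy ← 0.8·14.985 = 11.988
Arc 2: start y=0.000, vy=11.988 → t=2.444, apex=7.325, x_land=47.282, impact vy=-11.988
  bounce: vy ← 0.8·11.988 = 9.590
Arc 3: start y=0.000, vy=9.590 → t=1.955, apex=4.688, x_land=67.010, impact vy=-9.590
  bounce: vy ← 0.8·9.590 = 7.672
Arc 4: start y=0.000, vy=7.672 → t=1.564, apex=3.000, x_land=82.793, impact vy=-7.672
  bounce: vy ← 0.8·7.672 = 6.138
Arc 5: start y=0.000, vy=6.138 → t=1.251, apex=1.920, x_land=95.419, impact vy=-6.138
  bounce: vy ← 0.8·6.138 = 4.910
Arc 6: start y=0.000, vy=4.910 → t=1.001, apex=1.229, x_land=105.519, impact vy=-4.910
  bounce: vy ← 0.8·4.910 = 3.928
Arc 7: start y=0.000, vy=3.928 → t=0.801, apex=0.786, x_land=113.600, impact vy=-3.928
  bounce: vy ← 0.8·3.928 = 3.143

1 2.242 11.445 22.623
2 2.444 7.325 47.282
3 1.955 4.688 67.010
4 1.564 3.000 82.793
5 1.251 1.920 95.419
6 1.001 1.229 105.519
7 0.801 0.786 113.600
final: 113.600 3.143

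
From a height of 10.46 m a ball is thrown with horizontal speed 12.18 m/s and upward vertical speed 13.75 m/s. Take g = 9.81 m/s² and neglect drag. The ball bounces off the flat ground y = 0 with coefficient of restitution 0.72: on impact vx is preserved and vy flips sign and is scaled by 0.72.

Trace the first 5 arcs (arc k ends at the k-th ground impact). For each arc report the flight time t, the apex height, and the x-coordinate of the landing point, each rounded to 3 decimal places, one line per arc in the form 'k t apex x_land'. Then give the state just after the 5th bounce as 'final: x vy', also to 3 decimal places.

Arc 1: start y=10.460, vy=13.750 → t=3.426, apex=20.096, x_land=41.726, impact vy=-19.857
  bounce: vy ← 0.72·19.857 = 14.297
Arc 2: start y=0.000, vy=14.297 → t=2.915, apex=10.418, x_land=77.227, impact vy=-14.297
  bounce: vy ← 0.72·14.297 = 10.294
Arc 3: start y=0.000, vy=10.294 → t=2.099, apex=5.401, x_land=102.788, impact vy=-10.294
  bounce: vy ← 0.72·10.294 = 7.411
Arc 4: start y=0.000, vy=7.411 → t=1.511, apex=2.800, x_land=121.192, impact vy=-7.411
  bounce: vy ← 0.72·7.411 = 5.336
Arc 5: start y=0.000, vy=5.336 → t=1.088, apex=1.451, x_land=134.443, impact vy=-5.336
  bounce: vy ← 0.72·5.336 = 3.842

1 3.426 20.096 41.726
2 2.915 10.418 77.227
3 2.099 5.401 102.788
4 1.511 2.800 121.192
5 1.088 1.451 134.443
final: 134.443 3.842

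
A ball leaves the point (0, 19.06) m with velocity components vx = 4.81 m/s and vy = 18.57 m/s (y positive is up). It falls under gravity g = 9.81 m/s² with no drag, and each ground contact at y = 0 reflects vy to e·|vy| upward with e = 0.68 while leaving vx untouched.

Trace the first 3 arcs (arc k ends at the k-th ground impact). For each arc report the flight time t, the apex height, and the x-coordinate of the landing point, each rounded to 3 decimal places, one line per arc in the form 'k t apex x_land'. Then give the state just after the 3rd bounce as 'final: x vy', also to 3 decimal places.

Arc 1: start y=19.060, vy=18.570 → t=4.626, apex=36.636, x_land=22.251, impact vy=-26.810
  bounce: vy ← 0.68·26.810 = 18.231
Arc 2: start y=0.000, vy=18.231 → t=3.717, apex=16.941, x_land=40.129, impact vy=-18.231
  bounce: vy ← 0.68·18.231 = 12.397
Arc 3: start y=0.000, vy=12.397 → t=2.527, apex=7.833, x_land=52.286, impact vy=-12.397
  bounce: vy ← 0.68·12.397 = 8.430

1 4.626 36.636 22.251
2 3.717 16.941 40.129
3 2.527 7.833 52.286
final: 52.286 8.430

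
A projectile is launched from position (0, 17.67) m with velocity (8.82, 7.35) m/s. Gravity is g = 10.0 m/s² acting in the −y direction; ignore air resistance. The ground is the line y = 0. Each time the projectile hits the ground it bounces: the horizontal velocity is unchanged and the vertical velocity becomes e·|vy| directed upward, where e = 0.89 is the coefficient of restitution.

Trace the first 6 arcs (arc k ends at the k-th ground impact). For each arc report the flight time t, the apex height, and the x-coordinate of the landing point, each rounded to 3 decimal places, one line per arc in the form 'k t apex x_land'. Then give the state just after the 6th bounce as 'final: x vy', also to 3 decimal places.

1 2.753 20.371 24.286
2 3.593 16.136 55.975
3 3.198 12.781 84.178
4 2.846 10.124 109.279
5 2.533 8.019 131.619
6 2.254 6.352 151.502
final: 151.502 10.031

Arc 1: start y=17.670, vy=7.350 → t=2.753, apex=20.371, x_land=24.286, impact vy=-20.185
  bounce: vy ← 0.89·20.185 = 17.964
Arc 2: start y=0.000, vy=17.964 → t=3.593, apex=16.136, x_land=55.975, impact vy=-17.964
  bounce: vy ← 0.89·17.964 = 15.988
Arc 3: start y=0.000, vy=15.988 → t=3.198, apex=12.781, x_land=84.178, impact vy=-15.988
  bounce: vy ← 0.89·15.988 = 14.230
Arc 4: start y=0.000, vy=14.230 → t=2.846, apex=10.124, x_land=109.279, impact vy=-14.230
  bounce: vy ← 0.89·14.230 = 12.664
Arc 5: start y=0.000, vy=12.664 → t=2.533, apex=8.019, x_land=131.619, impact vy=-12.664
  bounce: vy ← 0.89·12.664 = 11.271
Arc 6: start y=0.000, vy=11.271 → t=2.254, apex=6.352, x_land=151.502, impact vy=-11.271
  bounce: vy ← 0.89·11.271 = 10.031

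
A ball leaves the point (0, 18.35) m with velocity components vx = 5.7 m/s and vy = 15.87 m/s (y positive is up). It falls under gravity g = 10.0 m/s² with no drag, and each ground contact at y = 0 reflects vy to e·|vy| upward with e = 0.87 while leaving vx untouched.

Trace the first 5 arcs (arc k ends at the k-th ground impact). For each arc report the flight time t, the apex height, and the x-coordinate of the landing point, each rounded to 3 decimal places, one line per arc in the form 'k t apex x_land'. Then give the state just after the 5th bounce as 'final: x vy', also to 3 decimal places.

1 4.075 30.943 23.226
2 4.329 23.421 47.899
3 3.766 17.727 69.364
4 3.276 13.418 88.039
5 2.850 10.156 104.286
final: 104.286 12.399

Arc 1: start y=18.350, vy=15.870 → t=4.075, apex=30.943, x_land=23.226, impact vy=-24.877
  bounce: vy ← 0.87·24.877 = 21.643
Arc 2: start y=0.000, vy=21.643 → t=4.329, apex=23.421, x_land=47.899, impact vy=-21.643
  bounce: vy ← 0.87·21.643 = 18.829
Arc 3: start y=0.000, vy=18.829 → t=3.766, apex=17.727, x_land=69.364, impact vy=-18.829
  bounce: vy ← 0.87·18.829 = 16.381
Arc 4: start y=0.000, vy=16.381 → t=3.276, apex=13.418, x_land=88.039, impact vy=-16.381
  bounce: vy ← 0.87·16.381 = 14.252
Arc 5: start y=0.000, vy=14.252 → t=2.850, apex=10.156, x_land=104.286, impact vy=-14.252
  bounce: vy ← 0.87·14.252 = 12.399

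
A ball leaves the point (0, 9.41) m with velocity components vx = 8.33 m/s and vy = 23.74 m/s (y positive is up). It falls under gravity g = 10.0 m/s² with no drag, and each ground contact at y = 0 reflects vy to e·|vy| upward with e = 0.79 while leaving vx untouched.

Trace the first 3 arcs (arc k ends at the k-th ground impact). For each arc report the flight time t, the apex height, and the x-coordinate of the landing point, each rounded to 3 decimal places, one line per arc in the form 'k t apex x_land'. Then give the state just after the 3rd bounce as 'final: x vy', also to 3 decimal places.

Arc 1: start y=9.410, vy=23.740 → t=5.116, apex=37.589, x_land=42.615, impact vy=-27.419
  bounce: vy ← 0.79·27.419 = 21.661
Arc 2: start y=0.000, vy=21.661 → t=4.332, apex=23.460, x_land=78.702, impact vy=-21.661
  bounce: vy ← 0.79·21.661 = 17.112
Arc 3: start y=0.000, vy=17.112 → t=3.422, apex=14.641, x_land=107.211, impact vy=-17.112
  bounce: vy ← 0.79·17.112 = 13.519

1 5.116 37.589 42.615
2 4.332 23.460 78.702
3 3.422 14.641 107.211
final: 107.211 13.519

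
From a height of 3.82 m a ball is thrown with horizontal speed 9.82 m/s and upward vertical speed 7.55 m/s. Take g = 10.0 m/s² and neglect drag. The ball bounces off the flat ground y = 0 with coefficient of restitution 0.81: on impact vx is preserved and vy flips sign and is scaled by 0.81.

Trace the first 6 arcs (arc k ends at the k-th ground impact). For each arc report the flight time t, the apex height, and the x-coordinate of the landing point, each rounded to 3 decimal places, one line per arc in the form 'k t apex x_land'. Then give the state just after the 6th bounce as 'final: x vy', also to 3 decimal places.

1 1.910 6.670 18.756
2 1.871 4.376 37.130
3 1.516 2.871 52.014
4 1.228 1.884 64.069
5 0.994 1.236 73.834
6 0.805 0.811 81.743
final: 81.743 3.262

Arc 1: start y=3.820, vy=7.550 → t=1.910, apex=6.670, x_land=18.756, impact vy=-11.550
  bounce: vy ← 0.81·11.550 = 9.355
Arc 2: start y=0.000, vy=9.355 → t=1.871, apex=4.376, x_land=37.130, impact vy=-9.355
  bounce: vy ← 0.81·9.355 = 7.578
Arc 3: start y=0.000, vy=7.578 → t=1.516, apex=2.871, x_land=52.014, impact vy=-7.578
  bounce: vy ← 0.81·7.578 = 6.138
Arc 4: start y=0.000, vy=6.138 → t=1.228, apex=1.884, x_land=64.069, impact vy=-6.138
  bounce: vy ← 0.81·6.138 = 4.972
Arc 5: start y=0.000, vy=4.972 → t=0.994, apex=1.236, x_land=73.834, impact vy=-4.972
  bounce: vy ← 0.81·4.972 = 4.027
Arc 6: start y=0.000, vy=4.027 → t=0.805, apex=0.811, x_land=81.743, impact vy=-4.027
  bounce: vy ← 0.81·4.027 = 3.262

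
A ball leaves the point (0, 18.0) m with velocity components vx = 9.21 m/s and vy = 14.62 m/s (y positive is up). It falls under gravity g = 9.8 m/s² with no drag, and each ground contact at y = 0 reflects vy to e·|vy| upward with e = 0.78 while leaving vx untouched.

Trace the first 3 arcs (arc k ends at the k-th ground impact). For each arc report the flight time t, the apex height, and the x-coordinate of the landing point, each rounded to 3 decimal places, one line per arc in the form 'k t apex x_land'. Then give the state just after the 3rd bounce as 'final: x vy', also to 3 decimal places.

1 3.921 28.905 36.109
2 3.789 17.586 71.005
3 2.955 10.699 98.224
final: 98.224 11.295

Arc 1: start y=18.000, vy=14.620 → t=3.921, apex=28.905, x_land=36.109, impact vy=-23.802
  bounce: vy ← 0.78·23.802 = 18.566
Arc 2: start y=0.000, vy=18.566 → t=3.789, apex=17.586, x_land=71.005, impact vy=-18.566
  bounce: vy ← 0.78·18.566 = 14.481
Arc 3: start y=0.000, vy=14.481 → t=2.955, apex=10.699, x_land=98.224, impact vy=-14.481
  bounce: vy ← 0.78·14.481 = 11.295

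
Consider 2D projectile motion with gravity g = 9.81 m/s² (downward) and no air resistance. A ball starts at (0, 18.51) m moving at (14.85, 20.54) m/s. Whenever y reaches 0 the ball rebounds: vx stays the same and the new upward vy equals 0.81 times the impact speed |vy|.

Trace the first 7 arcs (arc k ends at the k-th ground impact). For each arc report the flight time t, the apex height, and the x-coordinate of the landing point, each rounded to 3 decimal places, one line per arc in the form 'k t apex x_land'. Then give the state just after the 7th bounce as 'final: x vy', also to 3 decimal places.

1 4.950 40.013 73.507
2 4.627 26.253 142.217
3 3.748 17.224 197.873
4 3.036 11.301 242.954
5 2.459 7.415 279.469
6 1.992 4.865 309.047
7 1.613 3.192 333.005
final: 333.005 6.410

Arc 1: start y=18.510, vy=20.540 → t=4.950, apex=40.013, x_land=73.507, impact vy=-28.019
  bounce: vy ← 0.81·28.019 = 22.695
Arc 2: start y=0.000, vy=22.695 → t=4.627, apex=26.253, x_land=142.217, impact vy=-22.695
  bounce: vy ← 0.81·22.695 = 18.383
Arc 3: start y=0.000, vy=18.383 → t=3.748, apex=17.224, x_land=197.873, impact vy=-18.383
  bounce: vy ← 0.81·18.383 = 14.890
Arc 4: start y=0.000, vy=14.890 → t=3.036, apex=11.301, x_land=242.954, impact vy=-14.890
  bounce: vy ← 0.81·14.890 = 12.061
Arc 5: start y=0.000, vy=12.061 → t=2.459, apex=7.415, x_land=279.469, impact vy=-12.061
  bounce: vy ← 0.81·12.061 = 9.770
Arc 6: start y=0.000, vy=9.770 → t=1.992, apex=4.865, x_land=309.047, impact vy=-9.770
  bounce: vy ← 0.81·9.770 = 7.913
Arc 7: start y=0.000, vy=7.913 → t=1.613, apex=3.192, x_land=333.005, impact vy=-7.913
  bounce: vy ← 0.81·7.913 = 6.410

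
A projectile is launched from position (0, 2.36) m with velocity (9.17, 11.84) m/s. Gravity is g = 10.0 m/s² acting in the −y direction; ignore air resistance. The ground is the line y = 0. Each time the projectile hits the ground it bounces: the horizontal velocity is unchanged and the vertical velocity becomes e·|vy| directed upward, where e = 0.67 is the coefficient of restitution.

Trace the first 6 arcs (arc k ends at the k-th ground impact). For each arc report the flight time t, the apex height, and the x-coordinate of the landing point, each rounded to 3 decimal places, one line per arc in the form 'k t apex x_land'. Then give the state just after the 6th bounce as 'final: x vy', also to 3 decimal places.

1 2.553 9.369 23.410
2 1.834 4.206 40.231
3 1.229 1.888 51.500
4 0.823 0.848 59.051
5 0.552 0.380 64.110
6 0.370 0.171 67.500
final: 67.500 1.238

Arc 1: start y=2.360, vy=11.840 → t=2.553, apex=9.369, x_land=23.410, impact vy=-13.689
  bounce: vy ← 0.67·13.689 = 9.172
Arc 2: start y=0.000, vy=9.172 → t=1.834, apex=4.206, x_land=40.231, impact vy=-9.172
  bounce: vy ← 0.67·9.172 = 6.145
Arc 3: start y=0.000, vy=6.145 → t=1.229, apex=1.888, x_land=51.500, impact vy=-6.145
  bounce: vy ← 0.67·6.145 = 4.117
Arc 4: start y=0.000, vy=4.117 → t=0.823, apex=0.848, x_land=59.051, impact vy=-4.117
  bounce: vy ← 0.67·4.117 = 2.758
Arc 5: start y=0.000, vy=2.758 → t=0.552, apex=0.380, x_land=64.110, impact vy=-2.758
  bounce: vy ← 0.67·2.758 = 1.848
Arc 6: start y=0.000, vy=1.848 → t=0.370, apex=0.171, x_land=67.500, impact vy=-1.848
  bounce: vy ← 0.67·1.848 = 1.238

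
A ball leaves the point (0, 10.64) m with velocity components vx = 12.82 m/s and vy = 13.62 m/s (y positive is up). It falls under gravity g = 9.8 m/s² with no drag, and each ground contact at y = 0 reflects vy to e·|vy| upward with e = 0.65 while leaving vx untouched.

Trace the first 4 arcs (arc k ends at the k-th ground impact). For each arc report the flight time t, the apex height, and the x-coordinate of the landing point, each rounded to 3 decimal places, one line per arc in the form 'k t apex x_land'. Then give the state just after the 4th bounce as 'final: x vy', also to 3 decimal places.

1 3.415 20.105 43.785
2 2.633 8.494 77.543
3 1.712 3.589 99.486
4 1.113 1.516 113.749
final: 113.749 3.543

Arc 1: start y=10.640, vy=13.620 → t=3.415, apex=20.105, x_land=43.785, impact vy=-19.851
  bounce: vy ← 0.65·19.851 = 12.903
Arc 2: start y=0.000, vy=12.903 → t=2.633, apex=8.494, x_land=77.543, impact vy=-12.903
  bounce: vy ← 0.65·12.903 = 8.387
Arc 3: start y=0.000, vy=8.387 → t=1.712, apex=3.589, x_land=99.486, impact vy=-8.387
  bounce: vy ← 0.65·8.387 = 5.451
Arc 4: start y=0.000, vy=5.451 → t=1.113, apex=1.516, x_land=113.749, impact vy=-5.451
  bounce: vy ← 0.65·5.451 = 3.543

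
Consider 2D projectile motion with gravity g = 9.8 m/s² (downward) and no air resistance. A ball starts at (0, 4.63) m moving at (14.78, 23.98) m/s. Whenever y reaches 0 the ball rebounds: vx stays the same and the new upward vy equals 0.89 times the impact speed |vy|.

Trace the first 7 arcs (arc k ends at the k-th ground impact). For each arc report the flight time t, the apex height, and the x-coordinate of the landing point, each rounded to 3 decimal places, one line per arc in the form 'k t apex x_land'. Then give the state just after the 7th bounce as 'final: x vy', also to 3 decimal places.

1 5.080 33.969 75.081
2 4.687 26.907 144.349
3 4.171 21.313 205.998
4 3.712 16.882 260.866
5 3.304 13.372 309.698
6 2.941 10.592 353.159
7 2.617 8.390 391.839
final: 391.839 11.413

Arc 1: start y=4.630, vy=23.980 → t=5.080, apex=33.969, x_land=75.081, impact vy=-25.803
  bounce: vy ← 0.89·25.803 = 22.965
Arc 2: start y=0.000, vy=22.965 → t=4.687, apex=26.907, x_land=144.349, impact vy=-22.965
  bounce: vy ← 0.89·22.965 = 20.438
Arc 3: start y=0.000, vy=20.438 → t=4.171, apex=21.313, x_land=205.998, impact vy=-20.438
  bounce: vy ← 0.89·20.438 = 18.190
Arc 4: start y=0.000, vy=18.190 → t=3.712, apex=16.882, x_land=260.866, impact vy=-18.190
  bounce: vy ← 0.89·18.190 = 16.189
Arc 5: start y=0.000, vy=16.189 → t=3.304, apex=13.372, x_land=309.698, impact vy=-16.189
  bounce: vy ← 0.89·16.189 = 14.408
Arc 6: start y=0.000, vy=14.408 → t=2.941, apex=10.592, x_land=353.159, impact vy=-14.408
  bounce: vy ← 0.89·14.408 = 12.824
Arc 7: start y=0.000, vy=12.824 → t=2.617, apex=8.390, x_land=391.839, impact vy=-12.824
  bounce: vy ← 0.89·12.824 = 11.413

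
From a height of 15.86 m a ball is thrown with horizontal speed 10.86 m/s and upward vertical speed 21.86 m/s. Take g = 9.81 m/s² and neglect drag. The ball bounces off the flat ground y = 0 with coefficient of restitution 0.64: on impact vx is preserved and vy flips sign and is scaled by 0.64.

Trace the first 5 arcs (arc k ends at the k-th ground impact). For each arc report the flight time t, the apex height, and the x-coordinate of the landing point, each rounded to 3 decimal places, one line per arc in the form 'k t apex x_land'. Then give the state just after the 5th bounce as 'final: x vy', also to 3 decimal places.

Arc 1: start y=15.860, vy=21.860 → t=5.092, apex=40.216, x_land=55.296, impact vy=-28.090
  bounce: vy ← 0.64·28.090 = 17.977
Arc 2: start y=0.000, vy=17.977 → t=3.665, apex=16.472, x_land=95.099, impact vy=-17.977
  bounce: vy ← 0.64·17.977 = 11.506
Arc 3: start y=0.000, vy=11.506 → t=2.346, apex=6.747, x_land=120.573, impact vy=-11.506
  bounce: vy ← 0.64·11.506 = 7.364
Arc 4: start y=0.000, vy=7.364 → t=1.501, apex=2.764, x_land=136.877, impact vy=-7.364
  bounce: vy ← 0.64·7.364 = 4.713
Arc 5: start y=0.000, vy=4.713 → t=0.961, apex=1.132, x_land=147.311, impact vy=-4.713
  bounce: vy ← 0.64·4.713 = 3.016

1 5.092 40.216 55.296
2 3.665 16.472 95.099
3 2.346 6.747 120.573
4 1.501 2.764 136.877
5 0.961 1.132 147.311
final: 147.311 3.016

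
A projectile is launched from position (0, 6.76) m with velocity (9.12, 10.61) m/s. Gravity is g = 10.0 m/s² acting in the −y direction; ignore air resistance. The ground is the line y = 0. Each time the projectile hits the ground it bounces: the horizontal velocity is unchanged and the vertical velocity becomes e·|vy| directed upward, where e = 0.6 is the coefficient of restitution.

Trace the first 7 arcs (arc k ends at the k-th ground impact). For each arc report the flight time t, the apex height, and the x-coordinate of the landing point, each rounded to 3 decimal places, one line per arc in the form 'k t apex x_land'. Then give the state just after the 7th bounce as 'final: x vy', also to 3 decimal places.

1 2.635 12.389 24.032
2 1.889 4.460 41.259
3 1.133 1.606 51.595
4 0.680 0.578 57.796
5 0.408 0.208 61.517
6 0.245 0.075 63.750
7 0.147 0.027 65.089
final: 65.089 0.441

Arc 1: start y=6.760, vy=10.610 → t=2.635, apex=12.389, x_land=24.032, impact vy=-15.741
  bounce: vy ← 0.6·15.741 = 9.444
Arc 2: start y=0.000, vy=9.444 → t=1.889, apex=4.460, x_land=41.259, impact vy=-9.444
  bounce: vy ← 0.6·9.444 = 5.667
Arc 3: start y=0.000, vy=5.667 → t=1.133, apex=1.606, x_land=51.595, impact vy=-5.667
  bounce: vy ← 0.6·5.667 = 3.400
Arc 4: start y=0.000, vy=3.400 → t=0.680, apex=0.578, x_land=57.796, impact vy=-3.400
  bounce: vy ← 0.6·3.400 = 2.040
Arc 5: start y=0.000, vy=2.040 → t=0.408, apex=0.208, x_land=61.517, impact vy=-2.040
  bounce: vy ← 0.6·2.040 = 1.224
Arc 6: start y=0.000, vy=1.224 → t=0.245, apex=0.075, x_land=63.750, impact vy=-1.224
  bounce: vy ← 0.6·1.224 = 0.734
Arc 7: start y=0.000, vy=0.734 → t=0.147, apex=0.027, x_land=65.089, impact vy=-0.734
  bounce: vy ← 0.6·0.734 = 0.441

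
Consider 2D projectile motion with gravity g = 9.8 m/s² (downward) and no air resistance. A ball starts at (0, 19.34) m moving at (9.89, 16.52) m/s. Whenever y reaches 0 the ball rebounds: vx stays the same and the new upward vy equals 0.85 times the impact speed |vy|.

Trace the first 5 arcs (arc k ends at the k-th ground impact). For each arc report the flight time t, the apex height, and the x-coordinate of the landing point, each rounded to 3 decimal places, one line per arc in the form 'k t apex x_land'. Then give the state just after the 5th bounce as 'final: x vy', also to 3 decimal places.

1 4.291 33.264 42.440
2 4.429 24.033 86.246
3 3.765 17.364 123.481
4 3.200 12.546 155.131
5 2.720 9.064 182.034
final: 182.034 11.329

Arc 1: start y=19.340, vy=16.520 → t=4.291, apex=33.264, x_land=42.440, impact vy=-25.534
  bounce: vy ← 0.85·25.534 = 21.704
Arc 2: start y=0.000, vy=21.704 → t=4.429, apex=24.033, x_land=86.246, impact vy=-21.704
  bounce: vy ← 0.85·21.704 = 18.448
Arc 3: start y=0.000, vy=18.448 → t=3.765, apex=17.364, x_land=123.481, impact vy=-18.448
  bounce: vy ← 0.85·18.448 = 15.681
Arc 4: start y=0.000, vy=15.681 → t=3.200, apex=12.546, x_land=155.131, impact vy=-15.681
  bounce: vy ← 0.85·15.681 = 13.329
Arc 5: start y=0.000, vy=13.329 → t=2.720, apex=9.064, x_land=182.034, impact vy=-13.329
  bounce: vy ← 0.85·13.329 = 11.329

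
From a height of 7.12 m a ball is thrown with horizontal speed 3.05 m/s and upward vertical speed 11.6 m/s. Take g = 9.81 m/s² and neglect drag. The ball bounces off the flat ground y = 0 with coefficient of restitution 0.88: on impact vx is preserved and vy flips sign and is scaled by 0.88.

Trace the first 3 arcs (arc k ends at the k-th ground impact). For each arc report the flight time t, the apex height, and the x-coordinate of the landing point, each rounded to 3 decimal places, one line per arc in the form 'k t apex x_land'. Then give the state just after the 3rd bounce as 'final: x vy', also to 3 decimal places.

1 2.871 13.978 8.755
2 2.971 10.825 17.817
3 2.615 8.383 25.792
final: 25.792 11.286

Arc 1: start y=7.120, vy=11.600 → t=2.871, apex=13.978, x_land=8.755, impact vy=-16.561
  bounce: vy ← 0.88·16.561 = 14.573
Arc 2: start y=0.000, vy=14.573 → t=2.971, apex=10.825, x_land=17.817, impact vy=-14.573
  bounce: vy ← 0.88·14.573 = 12.825
Arc 3: start y=0.000, vy=12.825 → t=2.615, apex=8.383, x_land=25.792, impact vy=-12.825
  bounce: vy ← 0.88·12.825 = 11.286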